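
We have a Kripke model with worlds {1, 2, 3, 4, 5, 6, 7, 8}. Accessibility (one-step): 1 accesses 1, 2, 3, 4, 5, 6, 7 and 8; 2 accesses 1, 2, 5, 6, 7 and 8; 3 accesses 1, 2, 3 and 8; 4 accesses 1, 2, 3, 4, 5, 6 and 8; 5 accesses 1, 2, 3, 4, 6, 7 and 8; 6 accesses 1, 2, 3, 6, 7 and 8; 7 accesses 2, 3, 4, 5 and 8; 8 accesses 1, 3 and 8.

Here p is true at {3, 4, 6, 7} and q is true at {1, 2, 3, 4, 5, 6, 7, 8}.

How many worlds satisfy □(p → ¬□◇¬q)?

8

1: successors {1, 2, 3, 4, 5, 6, 7, 8}; p → ¬□◇¬q there: 1:T, 2:T, 3:T, 4:T, 5:T, 6:T, 7:T, 8:T. ✓
2: successors {1, 2, 5, 6, 7, 8}; p → ¬□◇¬q there: 1:T, 2:T, 5:T, 6:T, 7:T, 8:T. ✓
3: successors {1, 2, 3, 8}; p → ¬□◇¬q there: 1:T, 2:T, 3:T, 8:T. ✓
4: successors {1, 2, 3, 4, 5, 6, 8}; p → ¬□◇¬q there: 1:T, 2:T, 3:T, 4:T, 5:T, 6:T, 8:T. ✓
5: successors {1, 2, 3, 4, 6, 7, 8}; p → ¬□◇¬q there: 1:T, 2:T, 3:T, 4:T, 6:T, 7:T, 8:T. ✓
6: successors {1, 2, 3, 6, 7, 8}; p → ¬□◇¬q there: 1:T, 2:T, 3:T, 6:T, 7:T, 8:T. ✓
7: successors {2, 3, 4, 5, 8}; p → ¬□◇¬q there: 2:T, 3:T, 4:T, 5:T, 8:T. ✓
8: successors {1, 3, 8}; p → ¬□◇¬q there: 1:T, 3:T, 8:T. ✓
Satisfying worlds: {1, 2, 3, 4, 5, 6, 7, 8}.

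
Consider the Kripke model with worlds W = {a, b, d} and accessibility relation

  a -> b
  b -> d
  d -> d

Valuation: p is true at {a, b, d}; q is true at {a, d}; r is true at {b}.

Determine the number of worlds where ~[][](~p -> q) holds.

a: [][](~p -> q) is T. ✗
b: [][](~p -> q) is T. ✗
d: [][](~p -> q) is T. ✗
Satisfying worlds: ∅.

0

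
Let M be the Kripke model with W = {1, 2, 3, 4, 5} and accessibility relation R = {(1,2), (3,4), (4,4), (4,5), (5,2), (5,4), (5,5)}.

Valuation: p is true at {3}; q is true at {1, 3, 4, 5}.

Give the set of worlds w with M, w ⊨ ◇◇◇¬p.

1: successors {2}; ◇◇¬p there: 2:F. ✗
2: no successors, so ◇◇◇¬p fails. ✗
3: successors {4}; ◇◇¬p there: 4:T. ✓
4: successors {4, 5}; ◇◇¬p there: 4:T, 5:T. ✓
5: successors {2, 4, 5}; ◇◇¬p there: 2:F, 4:T, 5:T. ✓

{3, 4, 5}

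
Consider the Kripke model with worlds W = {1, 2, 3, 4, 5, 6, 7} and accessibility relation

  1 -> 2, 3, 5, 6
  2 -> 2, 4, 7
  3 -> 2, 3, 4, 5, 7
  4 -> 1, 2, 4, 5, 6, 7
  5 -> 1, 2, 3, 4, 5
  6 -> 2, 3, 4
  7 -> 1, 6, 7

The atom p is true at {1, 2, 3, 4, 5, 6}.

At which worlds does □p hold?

{1, 5, 6}

1: successors {2, 3, 5, 6}; p there: 2:T, 3:T, 5:T, 6:T. ✓
2: successors {2, 4, 7}; p there: 2:T, 4:T, 7:F. ✗
3: successors {2, 3, 4, 5, 7}; p there: 2:T, 3:T, 4:T, 5:T, 7:F. ✗
4: successors {1, 2, 4, 5, 6, 7}; p there: 1:T, 2:T, 4:T, 5:T, 6:T, 7:F. ✗
5: successors {1, 2, 3, 4, 5}; p there: 1:T, 2:T, 3:T, 4:T, 5:T. ✓
6: successors {2, 3, 4}; p there: 2:T, 3:T, 4:T. ✓
7: successors {1, 6, 7}; p there: 1:T, 6:T, 7:F. ✗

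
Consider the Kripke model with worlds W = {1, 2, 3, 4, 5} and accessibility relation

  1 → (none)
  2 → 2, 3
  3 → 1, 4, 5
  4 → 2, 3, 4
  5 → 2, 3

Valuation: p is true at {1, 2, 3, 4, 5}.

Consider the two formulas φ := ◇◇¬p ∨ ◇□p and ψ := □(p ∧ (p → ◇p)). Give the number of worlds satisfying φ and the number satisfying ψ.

For ◇◇¬p ∨ ◇□p:
1: ◇◇¬p is F, ◇□p is F. ✗
2: ◇◇¬p is F, ◇□p is T. ✓
3: ◇◇¬p is F, ◇□p is T. ✓
4: ◇◇¬p is F, ◇□p is T. ✓
5: ◇◇¬p is F, ◇□p is T. ✓
— 4 worlds.
For □(p ∧ (p → ◇p)):
1: no successors, so □(p ∧ (p → ◇p)) holds vacuously. ✓
2: successors {2, 3}; p ∧ (p → ◇p) there: 2:T, 3:T. ✓
3: successors {1, 4, 5}; p ∧ (p → ◇p) there: 1:F, 4:T, 5:T. ✗
4: successors {2, 3, 4}; p ∧ (p → ◇p) there: 2:T, 3:T, 4:T. ✓
5: successors {2, 3}; p ∧ (p → ◇p) there: 2:T, 3:T. ✓
— 4 worlds.

4 and 4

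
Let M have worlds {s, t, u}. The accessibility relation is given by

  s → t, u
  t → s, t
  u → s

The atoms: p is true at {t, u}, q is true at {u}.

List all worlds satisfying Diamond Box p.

s: successors {t, u}; Box p there: t:F, u:F. ✗
t: successors {s, t}; Box p there: s:T, t:F. ✓
u: successors {s}; Box p there: s:T. ✓

{t, u}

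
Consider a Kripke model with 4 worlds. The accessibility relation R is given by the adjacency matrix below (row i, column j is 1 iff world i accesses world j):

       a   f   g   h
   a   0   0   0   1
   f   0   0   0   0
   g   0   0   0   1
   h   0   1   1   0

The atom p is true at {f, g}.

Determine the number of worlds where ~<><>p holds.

2

a: <><>p is T. ✗
f: <><>p is F. ✓
g: <><>p is T. ✗
h: <><>p is F. ✓
Satisfying worlds: {f, h}.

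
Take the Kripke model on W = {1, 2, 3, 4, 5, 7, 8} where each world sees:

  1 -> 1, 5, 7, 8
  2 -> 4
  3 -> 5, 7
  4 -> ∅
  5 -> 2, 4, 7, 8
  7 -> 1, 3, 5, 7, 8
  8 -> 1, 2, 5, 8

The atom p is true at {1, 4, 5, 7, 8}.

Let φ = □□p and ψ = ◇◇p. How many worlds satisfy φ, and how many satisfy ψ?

For □□p:
1: successors {1, 5, 7, 8}; □p there: 1:T, 5:F, 7:F, 8:F. ✗
2: successors {4}; □p there: 4:T. ✓
3: successors {5, 7}; □p there: 5:F, 7:F. ✗
4: no successors, so □□p holds vacuously. ✓
5: successors {2, 4, 7, 8}; □p there: 2:T, 4:T, 7:F, 8:F. ✗
7: successors {1, 3, 5, 7, 8}; □p there: 1:T, 3:T, 5:F, 7:F, 8:F. ✗
8: successors {1, 2, 5, 8}; □p there: 1:T, 2:T, 5:F, 8:F. ✗
— 2 worlds.
For ◇◇p:
1: successors {1, 5, 7, 8}; ◇p there: 1:T, 5:T, 7:T, 8:T. ✓
2: successors {4}; ◇p there: 4:F. ✗
3: successors {5, 7}; ◇p there: 5:T, 7:T. ✓
4: no successors, so ◇◇p fails. ✗
5: successors {2, 4, 7, 8}; ◇p there: 2:T, 4:F, 7:T, 8:T. ✓
7: successors {1, 3, 5, 7, 8}; ◇p there: 1:T, 3:T, 5:T, 7:T, 8:T. ✓
8: successors {1, 2, 5, 8}; ◇p there: 1:T, 2:T, 5:T, 8:T. ✓
— 5 worlds.

2 and 5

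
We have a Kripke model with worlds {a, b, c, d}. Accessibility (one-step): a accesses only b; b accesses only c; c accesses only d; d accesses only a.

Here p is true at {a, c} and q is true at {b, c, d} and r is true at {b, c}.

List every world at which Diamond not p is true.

a: successors {b}; not p there: b:T. ✓
b: successors {c}; not p there: c:F. ✗
c: successors {d}; not p there: d:T. ✓
d: successors {a}; not p there: a:F. ✗

{a, c}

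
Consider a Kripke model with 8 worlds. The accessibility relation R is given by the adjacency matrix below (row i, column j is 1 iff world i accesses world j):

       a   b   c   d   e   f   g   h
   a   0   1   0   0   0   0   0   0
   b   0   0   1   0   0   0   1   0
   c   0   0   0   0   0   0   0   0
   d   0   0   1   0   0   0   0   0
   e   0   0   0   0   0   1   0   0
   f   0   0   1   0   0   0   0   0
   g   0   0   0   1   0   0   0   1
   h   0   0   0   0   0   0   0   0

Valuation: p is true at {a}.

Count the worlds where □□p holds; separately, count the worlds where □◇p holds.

For □□p:
a: successors {b}; □p there: b:F. ✗
b: successors {c, g}; □p there: c:T, g:F. ✗
c: no successors, so □□p holds vacuously. ✓
d: successors {c}; □p there: c:T. ✓
e: successors {f}; □p there: f:F. ✗
f: successors {c}; □p there: c:T. ✓
g: successors {d, h}; □p there: d:F, h:T. ✗
h: no successors, so □□p holds vacuously. ✓
— 4 worlds.
For □◇p:
a: successors {b}; ◇p there: b:F. ✗
b: successors {c, g}; ◇p there: c:F, g:F. ✗
c: no successors, so □◇p holds vacuously. ✓
d: successors {c}; ◇p there: c:F. ✗
e: successors {f}; ◇p there: f:F. ✗
f: successors {c}; ◇p there: c:F. ✗
g: successors {d, h}; ◇p there: d:F, h:F. ✗
h: no successors, so □◇p holds vacuously. ✓
— 2 worlds.

4 and 2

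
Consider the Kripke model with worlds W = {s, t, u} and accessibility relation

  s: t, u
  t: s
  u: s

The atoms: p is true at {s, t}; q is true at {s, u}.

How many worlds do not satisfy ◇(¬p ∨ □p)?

s: successors {t, u}; ¬p ∨ □p there: t:T, u:T. ✓
t: successors {s}; ¬p ∨ □p there: s:F. ✗
u: successors {s}; ¬p ∨ □p there: s:F. ✗
Satisfying worlds: {s}.
So ◇(¬p ∨ □p) fails at the other 2 worlds.

2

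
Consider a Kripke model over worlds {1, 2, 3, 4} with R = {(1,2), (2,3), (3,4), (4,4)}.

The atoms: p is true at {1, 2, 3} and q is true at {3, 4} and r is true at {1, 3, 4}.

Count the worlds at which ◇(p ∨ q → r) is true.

3

1: successors {2}; p ∨ q → r there: 2:F. ✗
2: successors {3}; p ∨ q → r there: 3:T. ✓
3: successors {4}; p ∨ q → r there: 4:T. ✓
4: successors {4}; p ∨ q → r there: 4:T. ✓
Satisfying worlds: {2, 3, 4}.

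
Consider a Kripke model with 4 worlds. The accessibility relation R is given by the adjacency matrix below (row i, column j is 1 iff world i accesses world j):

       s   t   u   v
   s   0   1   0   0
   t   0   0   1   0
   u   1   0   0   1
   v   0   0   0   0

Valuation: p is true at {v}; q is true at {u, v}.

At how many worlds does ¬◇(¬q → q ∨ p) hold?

2

s: ◇(¬q → q ∨ p) is F. ✓
t: ◇(¬q → q ∨ p) is T. ✗
u: ◇(¬q → q ∨ p) is T. ✗
v: ◇(¬q → q ∨ p) is F. ✓
Satisfying worlds: {s, v}.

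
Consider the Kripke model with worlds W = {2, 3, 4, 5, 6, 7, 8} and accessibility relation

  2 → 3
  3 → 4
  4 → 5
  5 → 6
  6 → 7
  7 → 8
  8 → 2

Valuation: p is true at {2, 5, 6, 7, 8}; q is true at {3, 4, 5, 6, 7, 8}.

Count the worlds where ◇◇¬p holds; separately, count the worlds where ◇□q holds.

2 and 6

For ◇◇¬p:
2: successors {3}; ◇¬p there: 3:T. ✓
3: successors {4}; ◇¬p there: 4:F. ✗
4: successors {5}; ◇¬p there: 5:F. ✗
5: successors {6}; ◇¬p there: 6:F. ✗
6: successors {7}; ◇¬p there: 7:F. ✗
7: successors {8}; ◇¬p there: 8:F. ✗
8: successors {2}; ◇¬p there: 2:T. ✓
— 2 worlds.
For ◇□q:
2: successors {3}; □q there: 3:T. ✓
3: successors {4}; □q there: 4:T. ✓
4: successors {5}; □q there: 5:T. ✓
5: successors {6}; □q there: 6:T. ✓
6: successors {7}; □q there: 7:T. ✓
7: successors {8}; □q there: 8:F. ✗
8: successors {2}; □q there: 2:T. ✓
— 6 worlds.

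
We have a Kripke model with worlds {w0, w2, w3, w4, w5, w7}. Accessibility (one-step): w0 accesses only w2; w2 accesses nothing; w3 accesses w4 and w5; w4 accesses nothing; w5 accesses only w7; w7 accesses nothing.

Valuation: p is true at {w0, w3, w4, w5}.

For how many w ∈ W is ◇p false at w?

5

w0: successors {w2}; p there: w2:F. ✗
w2: no successors, so ◇p fails. ✗
w3: successors {w4, w5}; p there: w4:T, w5:T. ✓
w4: no successors, so ◇p fails. ✗
w5: successors {w7}; p there: w7:F. ✗
w7: no successors, so ◇p fails. ✗
Satisfying worlds: {w3}.
So ◇p fails at the other 5 worlds.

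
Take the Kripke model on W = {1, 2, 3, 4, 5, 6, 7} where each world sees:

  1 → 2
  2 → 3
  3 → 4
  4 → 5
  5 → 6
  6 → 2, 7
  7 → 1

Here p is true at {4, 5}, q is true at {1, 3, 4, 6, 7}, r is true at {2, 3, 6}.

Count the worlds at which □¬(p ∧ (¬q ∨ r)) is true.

1: successors {2}; ¬(p ∧ (¬q ∨ r)) there: 2:T. ✓
2: successors {3}; ¬(p ∧ (¬q ∨ r)) there: 3:T. ✓
3: successors {4}; ¬(p ∧ (¬q ∨ r)) there: 4:T. ✓
4: successors {5}; ¬(p ∧ (¬q ∨ r)) there: 5:F. ✗
5: successors {6}; ¬(p ∧ (¬q ∨ r)) there: 6:T. ✓
6: successors {2, 7}; ¬(p ∧ (¬q ∨ r)) there: 2:T, 7:T. ✓
7: successors {1}; ¬(p ∧ (¬q ∨ r)) there: 1:T. ✓
Satisfying worlds: {1, 2, 3, 5, 6, 7}.

6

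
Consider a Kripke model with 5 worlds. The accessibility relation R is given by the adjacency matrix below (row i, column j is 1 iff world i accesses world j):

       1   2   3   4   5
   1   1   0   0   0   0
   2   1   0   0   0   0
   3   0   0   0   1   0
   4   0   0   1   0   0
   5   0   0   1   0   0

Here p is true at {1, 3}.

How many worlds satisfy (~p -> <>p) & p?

1: ~p -> <>p is T, p is T. ✓
2: ~p -> <>p is T, p is F. ✗
3: ~p -> <>p is T, p is T. ✓
4: ~p -> <>p is T, p is F. ✗
5: ~p -> <>p is T, p is F. ✗
Satisfying worlds: {1, 3}.

2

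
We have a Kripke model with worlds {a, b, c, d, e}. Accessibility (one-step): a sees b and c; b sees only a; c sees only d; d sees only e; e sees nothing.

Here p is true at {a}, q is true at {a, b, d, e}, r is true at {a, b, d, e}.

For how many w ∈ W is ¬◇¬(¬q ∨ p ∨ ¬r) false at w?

3

a: ◇¬(¬q ∨ p ∨ ¬r) is T. ✗
b: ◇¬(¬q ∨ p ∨ ¬r) is F. ✓
c: ◇¬(¬q ∨ p ∨ ¬r) is T. ✗
d: ◇¬(¬q ∨ p ∨ ¬r) is T. ✗
e: ◇¬(¬q ∨ p ∨ ¬r) is F. ✓
Satisfying worlds: {b, e}.
So ¬◇¬(¬q ∨ p ∨ ¬r) fails at the other 3 worlds.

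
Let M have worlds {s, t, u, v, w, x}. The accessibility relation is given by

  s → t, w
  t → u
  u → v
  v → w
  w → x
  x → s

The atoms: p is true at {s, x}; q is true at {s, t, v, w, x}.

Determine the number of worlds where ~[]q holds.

s: []q is T. ✗
t: []q is F. ✓
u: []q is T. ✗
v: []q is T. ✗
w: []q is T. ✗
x: []q is T. ✗
Satisfying worlds: {t}.

1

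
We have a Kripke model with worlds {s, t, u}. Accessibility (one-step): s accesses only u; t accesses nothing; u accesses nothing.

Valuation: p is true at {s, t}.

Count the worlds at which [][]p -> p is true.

s: [][]p is T, p is T. ✓
t: [][]p is T, p is T. ✓
u: [][]p is T, p is F. ✗
Satisfying worlds: {s, t}.

2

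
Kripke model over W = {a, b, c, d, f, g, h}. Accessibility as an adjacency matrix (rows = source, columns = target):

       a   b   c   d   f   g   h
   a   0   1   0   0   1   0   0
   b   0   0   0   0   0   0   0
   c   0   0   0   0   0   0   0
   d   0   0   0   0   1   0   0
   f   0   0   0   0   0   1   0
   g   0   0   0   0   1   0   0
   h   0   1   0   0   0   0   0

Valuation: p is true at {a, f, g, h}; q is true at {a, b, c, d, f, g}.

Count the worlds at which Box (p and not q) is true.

2

a: successors {b, f}; p and not q there: b:F, f:F. ✗
b: no successors, so Box (p and not q) holds vacuously. ✓
c: no successors, so Box (p and not q) holds vacuously. ✓
d: successors {f}; p and not q there: f:F. ✗
f: successors {g}; p and not q there: g:F. ✗
g: successors {f}; p and not q there: f:F. ✗
h: successors {b}; p and not q there: b:F. ✗
Satisfying worlds: {b, c}.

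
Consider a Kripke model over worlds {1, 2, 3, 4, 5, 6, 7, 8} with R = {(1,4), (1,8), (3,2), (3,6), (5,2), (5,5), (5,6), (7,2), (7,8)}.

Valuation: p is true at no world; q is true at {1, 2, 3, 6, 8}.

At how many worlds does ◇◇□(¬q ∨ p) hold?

1: successors {4, 8}; ◇□(¬q ∨ p) there: 4:F, 8:F. ✗
2: no successors, so ◇◇□(¬q ∨ p) fails. ✗
3: successors {2, 6}; ◇□(¬q ∨ p) there: 2:F, 6:F. ✗
4: no successors, so ◇◇□(¬q ∨ p) fails. ✗
5: successors {2, 5, 6}; ◇□(¬q ∨ p) there: 2:F, 5:T, 6:F. ✓
6: no successors, so ◇◇□(¬q ∨ p) fails. ✗
7: successors {2, 8}; ◇□(¬q ∨ p) there: 2:F, 8:F. ✗
8: no successors, so ◇◇□(¬q ∨ p) fails. ✗
Satisfying worlds: {5}.

1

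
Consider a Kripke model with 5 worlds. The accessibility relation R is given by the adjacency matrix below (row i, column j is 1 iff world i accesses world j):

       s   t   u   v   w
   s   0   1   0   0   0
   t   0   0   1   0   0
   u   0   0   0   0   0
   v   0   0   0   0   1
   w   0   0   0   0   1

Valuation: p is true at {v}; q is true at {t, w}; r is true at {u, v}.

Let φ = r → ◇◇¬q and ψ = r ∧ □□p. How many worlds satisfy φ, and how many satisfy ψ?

3 and 1

For r → ◇◇¬q:
s: r is F, ◇◇¬q is T. ✓
t: r is F, ◇◇¬q is F. ✓
u: r is T, ◇◇¬q is F. ✗
v: r is T, ◇◇¬q is F. ✗
w: r is F, ◇◇¬q is F. ✓
— 3 worlds.
For r ∧ □□p:
s: r is F, □□p is F. ✗
t: r is F, □□p is T. ✗
u: r is T, □□p is T. ✓
v: r is T, □□p is F. ✗
w: r is F, □□p is F. ✗
— 1 world.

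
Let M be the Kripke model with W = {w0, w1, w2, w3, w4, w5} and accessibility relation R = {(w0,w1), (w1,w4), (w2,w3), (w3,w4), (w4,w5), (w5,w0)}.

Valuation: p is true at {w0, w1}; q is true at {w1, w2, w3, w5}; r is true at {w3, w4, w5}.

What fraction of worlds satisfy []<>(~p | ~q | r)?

5/6

w0: successors {w1}; <>(~p | ~q | r) there: w1:T. ✓
w1: successors {w4}; <>(~p | ~q | r) there: w4:T. ✓
w2: successors {w3}; <>(~p | ~q | r) there: w3:T. ✓
w3: successors {w4}; <>(~p | ~q | r) there: w4:T. ✓
w4: successors {w5}; <>(~p | ~q | r) there: w5:T. ✓
w5: successors {w0}; <>(~p | ~q | r) there: w0:F. ✗
That's 5 of 6 worlds, so 5/6.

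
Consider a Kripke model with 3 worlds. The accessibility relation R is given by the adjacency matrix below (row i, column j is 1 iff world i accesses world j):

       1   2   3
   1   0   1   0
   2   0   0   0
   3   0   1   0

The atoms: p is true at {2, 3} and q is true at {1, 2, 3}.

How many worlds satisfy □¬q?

1: successors {2}; ¬q there: 2:F. ✗
2: no successors, so □¬q holds vacuously. ✓
3: successors {2}; ¬q there: 2:F. ✗
Satisfying worlds: {2}.

1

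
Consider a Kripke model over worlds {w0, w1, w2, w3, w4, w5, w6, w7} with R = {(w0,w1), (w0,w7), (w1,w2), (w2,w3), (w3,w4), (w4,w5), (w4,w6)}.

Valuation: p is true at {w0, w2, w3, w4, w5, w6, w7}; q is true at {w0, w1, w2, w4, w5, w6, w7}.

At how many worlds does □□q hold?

w0: successors {w1, w7}; □q there: w1:T, w7:T. ✓
w1: successors {w2}; □q there: w2:F. ✗
w2: successors {w3}; □q there: w3:T. ✓
w3: successors {w4}; □q there: w4:T. ✓
w4: successors {w5, w6}; □q there: w5:T, w6:T. ✓
w5: no successors, so □□q holds vacuously. ✓
w6: no successors, so □□q holds vacuously. ✓
w7: no successors, so □□q holds vacuously. ✓
Satisfying worlds: {w0, w2, w3, w4, w5, w6, w7}.

7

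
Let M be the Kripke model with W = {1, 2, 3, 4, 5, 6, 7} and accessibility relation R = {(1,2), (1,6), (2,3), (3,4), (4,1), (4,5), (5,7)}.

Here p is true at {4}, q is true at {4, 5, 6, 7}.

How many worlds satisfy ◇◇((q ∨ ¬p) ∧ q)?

1: successors {2, 6}; ◇((q ∨ ¬p) ∧ q) there: 2:F, 6:F. ✗
2: successors {3}; ◇((q ∨ ¬p) ∧ q) there: 3:T. ✓
3: successors {4}; ◇((q ∨ ¬p) ∧ q) there: 4:T. ✓
4: successors {1, 5}; ◇((q ∨ ¬p) ∧ q) there: 1:T, 5:T. ✓
5: successors {7}; ◇((q ∨ ¬p) ∧ q) there: 7:F. ✗
6: no successors, so ◇◇((q ∨ ¬p) ∧ q) fails. ✗
7: no successors, so ◇◇((q ∨ ¬p) ∧ q) fails. ✗
Satisfying worlds: {2, 3, 4}.

3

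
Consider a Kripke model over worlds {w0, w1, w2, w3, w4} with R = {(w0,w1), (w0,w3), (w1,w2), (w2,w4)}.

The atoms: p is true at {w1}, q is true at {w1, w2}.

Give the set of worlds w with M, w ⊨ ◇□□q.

{w0, w1, w2}

w0: successors {w1, w3}; □□q there: w1:F, w3:T. ✓
w1: successors {w2}; □□q there: w2:T. ✓
w2: successors {w4}; □□q there: w4:T. ✓
w3: no successors, so ◇□□q fails. ✗
w4: no successors, so ◇□□q fails. ✗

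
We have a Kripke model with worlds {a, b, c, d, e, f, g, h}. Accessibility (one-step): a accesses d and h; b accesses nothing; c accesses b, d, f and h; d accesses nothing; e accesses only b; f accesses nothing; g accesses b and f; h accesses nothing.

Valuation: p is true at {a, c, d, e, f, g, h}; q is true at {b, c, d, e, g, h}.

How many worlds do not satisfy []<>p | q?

1

a: []<>p is F, q is F. ✗
b: []<>p is T, q is T. ✓
c: []<>p is F, q is T. ✓
d: []<>p is T, q is T. ✓
e: []<>p is F, q is T. ✓
f: []<>p is T, q is F. ✓
g: []<>p is F, q is T. ✓
h: []<>p is T, q is T. ✓
Satisfying worlds: {b, c, d, e, f, g, h}.
So []<>p | q fails at the other 1 world.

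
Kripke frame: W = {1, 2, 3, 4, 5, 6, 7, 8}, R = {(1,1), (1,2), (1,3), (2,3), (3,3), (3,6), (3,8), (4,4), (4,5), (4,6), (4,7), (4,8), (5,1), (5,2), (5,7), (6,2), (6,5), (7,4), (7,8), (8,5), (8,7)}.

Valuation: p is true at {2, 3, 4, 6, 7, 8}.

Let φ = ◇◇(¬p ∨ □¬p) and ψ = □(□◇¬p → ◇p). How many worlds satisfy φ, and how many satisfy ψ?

7 and 8

For ◇◇(¬p ∨ □¬p):
1: successors {1, 2, 3}; ◇(¬p ∨ □¬p) there: 1:T, 2:F, 3:F. ✓
2: successors {3}; ◇(¬p ∨ □¬p) there: 3:F. ✗
3: successors {3, 6, 8}; ◇(¬p ∨ □¬p) there: 3:F, 6:T, 8:T. ✓
4: successors {4, 5, 6, 7, 8}; ◇(¬p ∨ □¬p) there: 4:T, 5:T, 6:T, 7:F, 8:T. ✓
5: successors {1, 2, 7}; ◇(¬p ∨ □¬p) there: 1:T, 2:F, 7:F. ✓
6: successors {2, 5}; ◇(¬p ∨ □¬p) there: 2:F, 5:T. ✓
7: successors {4, 8}; ◇(¬p ∨ □¬p) there: 4:T, 8:T. ✓
8: successors {5, 7}; ◇(¬p ∨ □¬p) there: 5:T, 7:F. ✓
— 7 worlds.
For □(□◇¬p → ◇p):
1: successors {1, 2, 3}; □◇¬p → ◇p there: 1:T, 2:T, 3:T. ✓
2: successors {3}; □◇¬p → ◇p there: 3:T. ✓
3: successors {3, 6, 8}; □◇¬p → ◇p there: 3:T, 6:T, 8:T. ✓
4: successors {4, 5, 6, 7, 8}; □◇¬p → ◇p there: 4:T, 5:T, 6:T, 7:T, 8:T. ✓
5: successors {1, 2, 7}; □◇¬p → ◇p there: 1:T, 2:T, 7:T. ✓
6: successors {2, 5}; □◇¬p → ◇p there: 2:T, 5:T. ✓
7: successors {4, 8}; □◇¬p → ◇p there: 4:T, 8:T. ✓
8: successors {5, 7}; □◇¬p → ◇p there: 5:T, 7:T. ✓
— 8 worlds.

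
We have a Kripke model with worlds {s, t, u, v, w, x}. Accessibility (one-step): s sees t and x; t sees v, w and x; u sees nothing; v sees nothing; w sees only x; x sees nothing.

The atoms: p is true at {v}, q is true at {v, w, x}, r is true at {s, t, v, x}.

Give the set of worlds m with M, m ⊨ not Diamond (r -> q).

s: Diamond (r -> q) is T. ✗
t: Diamond (r -> q) is T. ✗
u: Diamond (r -> q) is F. ✓
v: Diamond (r -> q) is F. ✓
w: Diamond (r -> q) is T. ✗
x: Diamond (r -> q) is F. ✓

{u, v, x}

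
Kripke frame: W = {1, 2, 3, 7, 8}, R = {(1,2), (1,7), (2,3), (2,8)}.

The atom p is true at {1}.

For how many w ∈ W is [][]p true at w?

1: successors {2, 7}; []p there: 2:F, 7:T. ✗
2: successors {3, 8}; []p there: 3:T, 8:T. ✓
3: no successors, so [][]p holds vacuously. ✓
7: no successors, so [][]p holds vacuously. ✓
8: no successors, so [][]p holds vacuously. ✓
Satisfying worlds: {2, 3, 7, 8}.

4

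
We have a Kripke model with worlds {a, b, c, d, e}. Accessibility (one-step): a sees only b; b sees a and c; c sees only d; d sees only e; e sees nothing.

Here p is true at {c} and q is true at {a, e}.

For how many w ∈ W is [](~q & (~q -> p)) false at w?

a: successors {b}; ~q & (~q -> p) there: b:F. ✗
b: successors {a, c}; ~q & (~q -> p) there: a:F, c:T. ✗
c: successors {d}; ~q & (~q -> p) there: d:F. ✗
d: successors {e}; ~q & (~q -> p) there: e:F. ✗
e: no successors, so [](~q & (~q -> p)) holds vacuously. ✓
Satisfying worlds: {e}.
So [](~q & (~q -> p)) fails at the other 4 worlds.

4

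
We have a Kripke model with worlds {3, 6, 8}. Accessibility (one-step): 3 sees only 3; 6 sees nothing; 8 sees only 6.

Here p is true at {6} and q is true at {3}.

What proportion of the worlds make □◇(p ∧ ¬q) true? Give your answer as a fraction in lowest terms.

1/3

3: successors {3}; ◇(p ∧ ¬q) there: 3:F. ✗
6: no successors, so □◇(p ∧ ¬q) holds vacuously. ✓
8: successors {6}; ◇(p ∧ ¬q) there: 6:F. ✗
That's 1 of 3 worlds, so 1/3.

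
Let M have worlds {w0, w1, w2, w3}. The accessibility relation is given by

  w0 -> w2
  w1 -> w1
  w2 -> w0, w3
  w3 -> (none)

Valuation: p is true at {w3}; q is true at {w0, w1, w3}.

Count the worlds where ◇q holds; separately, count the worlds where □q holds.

For ◇q:
w0: successors {w2}; q there: w2:F. ✗
w1: successors {w1}; q there: w1:T. ✓
w2: successors {w0, w3}; q there: w0:T, w3:T. ✓
w3: no successors, so ◇q fails. ✗
— 2 worlds.
For □q:
w0: successors {w2}; q there: w2:F. ✗
w1: successors {w1}; q there: w1:T. ✓
w2: successors {w0, w3}; q there: w0:T, w3:T. ✓
w3: no successors, so □q holds vacuously. ✓
— 3 worlds.

2 and 3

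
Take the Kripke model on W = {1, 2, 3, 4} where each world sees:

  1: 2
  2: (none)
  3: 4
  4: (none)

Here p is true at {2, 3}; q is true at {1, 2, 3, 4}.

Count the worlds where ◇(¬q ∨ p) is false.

3

1: successors {2}; ¬q ∨ p there: 2:T. ✓
2: no successors, so ◇(¬q ∨ p) fails. ✗
3: successors {4}; ¬q ∨ p there: 4:F. ✗
4: no successors, so ◇(¬q ∨ p) fails. ✗
Satisfying worlds: {1}.
So ◇(¬q ∨ p) fails at the other 3 worlds.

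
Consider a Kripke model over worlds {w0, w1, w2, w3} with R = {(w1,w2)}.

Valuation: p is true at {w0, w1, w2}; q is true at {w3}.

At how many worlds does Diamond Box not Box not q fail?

3

w0: no successors, so Diamond Box not Box not q fails. ✗
w1: successors {w2}; Box not Box not q there: w2:T. ✓
w2: no successors, so Diamond Box not Box not q fails. ✗
w3: no successors, so Diamond Box not Box not q fails. ✗
Satisfying worlds: {w1}.
So Diamond Box not Box not q fails at the other 3 worlds.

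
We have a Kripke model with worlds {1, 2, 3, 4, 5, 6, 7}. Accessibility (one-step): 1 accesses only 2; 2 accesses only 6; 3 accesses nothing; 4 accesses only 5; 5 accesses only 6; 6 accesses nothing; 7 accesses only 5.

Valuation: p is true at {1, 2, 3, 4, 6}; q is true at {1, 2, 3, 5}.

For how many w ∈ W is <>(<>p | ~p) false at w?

4

1: successors {2}; <>p | ~p there: 2:T. ✓
2: successors {6}; <>p | ~p there: 6:F. ✗
3: no successors, so <>(<>p | ~p) fails. ✗
4: successors {5}; <>p | ~p there: 5:T. ✓
5: successors {6}; <>p | ~p there: 6:F. ✗
6: no successors, so <>(<>p | ~p) fails. ✗
7: successors {5}; <>p | ~p there: 5:T. ✓
Satisfying worlds: {1, 4, 7}.
So <>(<>p | ~p) fails at the other 4 worlds.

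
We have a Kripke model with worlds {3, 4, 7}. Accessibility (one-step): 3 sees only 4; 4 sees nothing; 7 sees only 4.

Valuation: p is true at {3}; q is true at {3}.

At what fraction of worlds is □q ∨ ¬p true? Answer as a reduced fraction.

3: □q is F, ¬p is F. ✗
4: □q is T, ¬p is T. ✓
7: □q is F, ¬p is T. ✓
That's 2 of 3 worlds, so 2/3.

2/3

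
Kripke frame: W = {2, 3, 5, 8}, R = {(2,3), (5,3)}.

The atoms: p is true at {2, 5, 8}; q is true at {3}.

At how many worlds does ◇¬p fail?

2: successors {3}; ¬p there: 3:T. ✓
3: no successors, so ◇¬p fails. ✗
5: successors {3}; ¬p there: 3:T. ✓
8: no successors, so ◇¬p fails. ✗
Satisfying worlds: {2, 5}.
So ◇¬p fails at the other 2 worlds.

2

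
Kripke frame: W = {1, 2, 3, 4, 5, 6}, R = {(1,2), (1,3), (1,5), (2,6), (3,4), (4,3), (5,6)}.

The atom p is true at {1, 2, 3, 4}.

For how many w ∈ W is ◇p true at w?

3

1: successors {2, 3, 5}; p there: 2:T, 3:T, 5:F. ✓
2: successors {6}; p there: 6:F. ✗
3: successors {4}; p there: 4:T. ✓
4: successors {3}; p there: 3:T. ✓
5: successors {6}; p there: 6:F. ✗
6: no successors, so ◇p fails. ✗
Satisfying worlds: {1, 3, 4}.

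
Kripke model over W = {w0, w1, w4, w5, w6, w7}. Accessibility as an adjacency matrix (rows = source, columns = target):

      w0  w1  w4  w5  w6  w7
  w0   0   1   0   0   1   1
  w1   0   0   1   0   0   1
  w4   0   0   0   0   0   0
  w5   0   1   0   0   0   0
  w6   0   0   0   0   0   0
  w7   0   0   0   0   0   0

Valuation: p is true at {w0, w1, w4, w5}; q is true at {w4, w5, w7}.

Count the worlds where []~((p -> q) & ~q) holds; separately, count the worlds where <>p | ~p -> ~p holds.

5 and 3

For []~((p -> q) & ~q):
w0: successors {w1, w6, w7}; ~((p -> q) & ~q) there: w1:T, w6:F, w7:T. ✗
w1: successors {w4, w7}; ~((p -> q) & ~q) there: w4:T, w7:T. ✓
w4: no successors, so []~((p -> q) & ~q) holds vacuously. ✓
w5: successors {w1}; ~((p -> q) & ~q) there: w1:T. ✓
w6: no successors, so []~((p -> q) & ~q) holds vacuously. ✓
w7: no successors, so []~((p -> q) & ~q) holds vacuously. ✓
— 5 worlds.
For <>p | ~p -> ~p:
w0: <>p | ~p is T, ~p is F. ✗
w1: <>p | ~p is T, ~p is F. ✗
w4: <>p | ~p is F, ~p is F. ✓
w5: <>p | ~p is T, ~p is F. ✗
w6: <>p | ~p is T, ~p is T. ✓
w7: <>p | ~p is T, ~p is T. ✓
— 3 worlds.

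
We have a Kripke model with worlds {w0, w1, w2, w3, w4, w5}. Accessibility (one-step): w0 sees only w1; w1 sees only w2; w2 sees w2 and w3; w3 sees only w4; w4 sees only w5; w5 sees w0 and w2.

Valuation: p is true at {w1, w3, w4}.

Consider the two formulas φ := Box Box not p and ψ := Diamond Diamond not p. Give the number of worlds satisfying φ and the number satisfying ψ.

3 and 6

For Box Box not p:
w0: successors {w1}; Box not p there: w1:T. ✓
w1: successors {w2}; Box not p there: w2:F. ✗
w2: successors {w2, w3}; Box not p there: w2:F, w3:F. ✗
w3: successors {w4}; Box not p there: w4:T. ✓
w4: successors {w5}; Box not p there: w5:T. ✓
w5: successors {w0, w2}; Box not p there: w0:F, w2:F. ✗
— 3 worlds.
For Diamond Diamond not p:
w0: successors {w1}; Diamond not p there: w1:T. ✓
w1: successors {w2}; Diamond not p there: w2:T. ✓
w2: successors {w2, w3}; Diamond not p there: w2:T, w3:F. ✓
w3: successors {w4}; Diamond not p there: w4:T. ✓
w4: successors {w5}; Diamond not p there: w5:T. ✓
w5: successors {w0, w2}; Diamond not p there: w0:F, w2:T. ✓
— 6 worlds.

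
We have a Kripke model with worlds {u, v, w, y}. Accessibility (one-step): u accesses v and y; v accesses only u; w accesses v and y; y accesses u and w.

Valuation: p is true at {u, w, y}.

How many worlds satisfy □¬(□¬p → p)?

0

u: successors {v, y}; ¬(□¬p → p) there: v:F, y:F. ✗
v: successors {u}; ¬(□¬p → p) there: u:F. ✗
w: successors {v, y}; ¬(□¬p → p) there: v:F, y:F. ✗
y: successors {u, w}; ¬(□¬p → p) there: u:F, w:F. ✗
Satisfying worlds: ∅.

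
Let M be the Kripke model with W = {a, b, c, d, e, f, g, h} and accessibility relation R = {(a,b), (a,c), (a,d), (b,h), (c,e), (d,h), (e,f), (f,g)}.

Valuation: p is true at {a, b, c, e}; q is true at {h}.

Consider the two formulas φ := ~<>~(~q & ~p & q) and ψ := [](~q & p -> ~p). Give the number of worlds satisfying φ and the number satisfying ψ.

For ~<>~(~q & ~p & q):
a: <>~(~q & ~p & q) is T. ✗
b: <>~(~q & ~p & q) is T. ✗
c: <>~(~q & ~p & q) is T. ✗
d: <>~(~q & ~p & q) is T. ✗
e: <>~(~q & ~p & q) is T. ✗
f: <>~(~q & ~p & q) is T. ✗
g: <>~(~q & ~p & q) is F. ✓
h: <>~(~q & ~p & q) is F. ✓
— 2 worlds.
For [](~q & p -> ~p):
a: successors {b, c, d}; ~q & p -> ~p there: b:F, c:F, d:T. ✗
b: successors {h}; ~q & p -> ~p there: h:T. ✓
c: successors {e}; ~q & p -> ~p there: e:F. ✗
d: successors {h}; ~q & p -> ~p there: h:T. ✓
e: successors {f}; ~q & p -> ~p there: f:T. ✓
f: successors {g}; ~q & p -> ~p there: g:T. ✓
g: no successors, so [](~q & p -> ~p) holds vacuously. ✓
h: no successors, so [](~q & p -> ~p) holds vacuously. ✓
— 6 worlds.

2 and 6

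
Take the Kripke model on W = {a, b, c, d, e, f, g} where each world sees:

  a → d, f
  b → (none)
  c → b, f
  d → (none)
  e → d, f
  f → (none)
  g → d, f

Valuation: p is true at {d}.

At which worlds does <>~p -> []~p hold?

a: <>~p is T, []~p is F. ✗
b: <>~p is F, []~p is T. ✓
c: <>~p is T, []~p is T. ✓
d: <>~p is F, []~p is T. ✓
e: <>~p is T, []~p is F. ✗
f: <>~p is F, []~p is T. ✓
g: <>~p is T, []~p is F. ✗

{b, c, d, f}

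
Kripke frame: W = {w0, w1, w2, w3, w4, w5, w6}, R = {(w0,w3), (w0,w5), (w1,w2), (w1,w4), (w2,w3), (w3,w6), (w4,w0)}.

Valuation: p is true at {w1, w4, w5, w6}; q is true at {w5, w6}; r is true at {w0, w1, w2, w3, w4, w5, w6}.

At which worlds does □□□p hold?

{w0, w2, w3, w4, w5, w6}

w0: successors {w3, w5}; □□p there: w3:T, w5:T. ✓
w1: successors {w2, w4}; □□p there: w2:T, w4:F. ✗
w2: successors {w3}; □□p there: w3:T. ✓
w3: successors {w6}; □□p there: w6:T. ✓
w4: successors {w0}; □□p there: w0:T. ✓
w5: no successors, so □□□p holds vacuously. ✓
w6: no successors, so □□□p holds vacuously. ✓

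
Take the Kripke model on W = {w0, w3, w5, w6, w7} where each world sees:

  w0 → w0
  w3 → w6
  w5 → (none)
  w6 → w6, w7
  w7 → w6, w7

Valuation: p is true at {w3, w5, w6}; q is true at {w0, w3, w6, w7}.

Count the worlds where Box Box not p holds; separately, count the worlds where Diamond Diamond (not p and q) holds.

For Box Box not p:
w0: successors {w0}; Box not p there: w0:T. ✓
w3: successors {w6}; Box not p there: w6:F. ✗
w5: no successors, so Box Box not p holds vacuously. ✓
w6: successors {w6, w7}; Box not p there: w6:F, w7:F. ✗
w7: successors {w6, w7}; Box not p there: w6:F, w7:F. ✗
— 2 worlds.
For Diamond Diamond (not p and q):
w0: successors {w0}; Diamond (not p and q) there: w0:T. ✓
w3: successors {w6}; Diamond (not p and q) there: w6:T. ✓
w5: no successors, so Diamond Diamond (not p and q) fails. ✗
w6: successors {w6, w7}; Diamond (not p and q) there: w6:T, w7:T. ✓
w7: successors {w6, w7}; Diamond (not p and q) there: w6:T, w7:T. ✓
— 4 worlds.

2 and 4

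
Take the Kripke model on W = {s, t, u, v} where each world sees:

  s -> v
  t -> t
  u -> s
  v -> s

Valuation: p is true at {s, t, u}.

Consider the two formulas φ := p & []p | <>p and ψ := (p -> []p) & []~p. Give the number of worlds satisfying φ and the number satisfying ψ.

3 and 0

For p & []p | <>p:
s: p & []p is F, <>p is F. ✗
t: p & []p is T, <>p is T. ✓
u: p & []p is T, <>p is T. ✓
v: p & []p is F, <>p is T. ✓
— 3 worlds.
For (p -> []p) & []~p:
s: p -> []p is F, []~p is T. ✗
t: p -> []p is T, []~p is F. ✗
u: p -> []p is T, []~p is F. ✗
v: p -> []p is T, []~p is F. ✗
— 0 worlds.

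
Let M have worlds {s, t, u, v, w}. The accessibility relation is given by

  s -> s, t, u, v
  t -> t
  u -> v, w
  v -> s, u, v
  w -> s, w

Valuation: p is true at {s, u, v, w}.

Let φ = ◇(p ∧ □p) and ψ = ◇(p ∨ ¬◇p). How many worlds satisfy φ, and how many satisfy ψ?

4 and 5

For ◇(p ∧ □p):
s: successors {s, t, u, v}; p ∧ □p there: s:F, t:F, u:T, v:T. ✓
t: successors {t}; p ∧ □p there: t:F. ✗
u: successors {v, w}; p ∧ □p there: v:T, w:T. ✓
v: successors {s, u, v}; p ∧ □p there: s:F, u:T, v:T. ✓
w: successors {s, w}; p ∧ □p there: s:F, w:T. ✓
— 4 worlds.
For ◇(p ∨ ¬◇p):
s: successors {s, t, u, v}; p ∨ ¬◇p there: s:T, t:T, u:T, v:T. ✓
t: successors {t}; p ∨ ¬◇p there: t:T. ✓
u: successors {v, w}; p ∨ ¬◇p there: v:T, w:T. ✓
v: successors {s, u, v}; p ∨ ¬◇p there: s:T, u:T, v:T. ✓
w: successors {s, w}; p ∨ ¬◇p there: s:T, w:T. ✓
— 5 worlds.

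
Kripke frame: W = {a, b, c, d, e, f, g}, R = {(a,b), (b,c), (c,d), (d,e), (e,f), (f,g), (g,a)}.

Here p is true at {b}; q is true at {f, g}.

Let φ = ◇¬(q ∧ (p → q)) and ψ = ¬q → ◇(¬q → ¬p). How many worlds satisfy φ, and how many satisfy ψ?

For ◇¬(q ∧ (p → q)):
a: successors {b}; ¬(q ∧ (p → q)) there: b:T. ✓
b: successors {c}; ¬(q ∧ (p → q)) there: c:T. ✓
c: successors {d}; ¬(q ∧ (p → q)) there: d:T. ✓
d: successors {e}; ¬(q ∧ (p → q)) there: e:T. ✓
e: successors {f}; ¬(q ∧ (p → q)) there: f:F. ✗
f: successors {g}; ¬(q ∧ (p → q)) there: g:F. ✗
g: successors {a}; ¬(q ∧ (p → q)) there: a:T. ✓
— 5 worlds.
For ¬q → ◇(¬q → ¬p):
a: ¬q is T, ◇(¬q → ¬p) is F. ✗
b: ¬q is T, ◇(¬q → ¬p) is T. ✓
c: ¬q is T, ◇(¬q → ¬p) is T. ✓
d: ¬q is T, ◇(¬q → ¬p) is T. ✓
e: ¬q is T, ◇(¬q → ¬p) is T. ✓
f: ¬q is F, ◇(¬q → ¬p) is T. ✓
g: ¬q is F, ◇(¬q → ¬p) is T. ✓
— 6 worlds.

5 and 6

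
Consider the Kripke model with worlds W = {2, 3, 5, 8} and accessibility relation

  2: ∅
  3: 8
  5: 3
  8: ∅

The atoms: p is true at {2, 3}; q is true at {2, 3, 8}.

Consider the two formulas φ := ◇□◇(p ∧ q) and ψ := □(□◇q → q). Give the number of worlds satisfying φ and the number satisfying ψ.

For ◇□◇(p ∧ q):
2: no successors, so ◇□◇(p ∧ q) fails. ✗
3: successors {8}; □◇(p ∧ q) there: 8:T. ✓
5: successors {3}; □◇(p ∧ q) there: 3:F. ✗
8: no successors, so ◇□◇(p ∧ q) fails. ✗
— 1 world.
For □(□◇q → q):
2: no successors, so □(□◇q → q) holds vacuously. ✓
3: successors {8}; □◇q → q there: 8:T. ✓
5: successors {3}; □◇q → q there: 3:T. ✓
8: no successors, so □(□◇q → q) holds vacuously. ✓
— 4 worlds.

1 and 4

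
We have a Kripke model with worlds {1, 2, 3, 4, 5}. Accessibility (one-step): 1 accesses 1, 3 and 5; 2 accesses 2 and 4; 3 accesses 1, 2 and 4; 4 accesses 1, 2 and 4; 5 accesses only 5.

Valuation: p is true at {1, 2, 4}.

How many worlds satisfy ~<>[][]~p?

3

1: <>[][]~p is T. ✗
2: <>[][]~p is F. ✓
3: <>[][]~p is F. ✓
4: <>[][]~p is F. ✓
5: <>[][]~p is T. ✗
Satisfying worlds: {2, 3, 4}.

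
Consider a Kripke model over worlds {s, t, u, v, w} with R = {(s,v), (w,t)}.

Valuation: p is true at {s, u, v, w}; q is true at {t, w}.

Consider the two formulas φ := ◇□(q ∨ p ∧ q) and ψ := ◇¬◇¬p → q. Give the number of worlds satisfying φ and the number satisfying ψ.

2 and 4

For ◇□(q ∨ p ∧ q):
s: successors {v}; □(q ∨ p ∧ q) there: v:T. ✓
t: no successors, so ◇□(q ∨ p ∧ q) fails. ✗
u: no successors, so ◇□(q ∨ p ∧ q) fails. ✗
v: no successors, so ◇□(q ∨ p ∧ q) fails. ✗
w: successors {t}; □(q ∨ p ∧ q) there: t:T. ✓
— 2 worlds.
For ◇¬◇¬p → q:
s: ◇¬◇¬p is T, q is F. ✗
t: ◇¬◇¬p is F, q is T. ✓
u: ◇¬◇¬p is F, q is F. ✓
v: ◇¬◇¬p is F, q is F. ✓
w: ◇¬◇¬p is T, q is T. ✓
— 4 worlds.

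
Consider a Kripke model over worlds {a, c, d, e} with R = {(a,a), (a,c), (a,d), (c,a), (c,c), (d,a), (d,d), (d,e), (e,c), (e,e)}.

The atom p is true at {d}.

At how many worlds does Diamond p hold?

a: successors {a, c, d}; p there: a:F, c:F, d:T. ✓
c: successors {a, c}; p there: a:F, c:F. ✗
d: successors {a, d, e}; p there: a:F, d:T, e:F. ✓
e: successors {c, e}; p there: c:F, e:F. ✗
Satisfying worlds: {a, d}.

2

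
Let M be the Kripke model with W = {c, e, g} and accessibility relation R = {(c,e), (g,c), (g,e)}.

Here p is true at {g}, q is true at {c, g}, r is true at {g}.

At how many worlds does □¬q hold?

2

c: successors {e}; ¬q there: e:T. ✓
e: no successors, so □¬q holds vacuously. ✓
g: successors {c, e}; ¬q there: c:F, e:T. ✗
Satisfying worlds: {c, e}.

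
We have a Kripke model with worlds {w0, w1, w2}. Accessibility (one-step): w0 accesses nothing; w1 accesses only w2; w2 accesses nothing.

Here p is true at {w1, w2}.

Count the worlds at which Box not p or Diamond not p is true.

2

w0: Box not p is T, Diamond not p is F. ✓
w1: Box not p is F, Diamond not p is F. ✗
w2: Box not p is T, Diamond not p is F. ✓
Satisfying worlds: {w0, w2}.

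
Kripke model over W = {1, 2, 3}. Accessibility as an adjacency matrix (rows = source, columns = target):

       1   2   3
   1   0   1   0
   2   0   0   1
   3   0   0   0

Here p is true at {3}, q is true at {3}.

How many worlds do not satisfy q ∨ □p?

1: q is F, □p is F. ✗
2: q is F, □p is T. ✓
3: q is T, □p is T. ✓
Satisfying worlds: {2, 3}.
So q ∨ □p fails at the other 1 world.

1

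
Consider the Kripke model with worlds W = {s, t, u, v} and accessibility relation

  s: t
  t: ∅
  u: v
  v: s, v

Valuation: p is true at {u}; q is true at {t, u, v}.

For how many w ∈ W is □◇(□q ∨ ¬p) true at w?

3

s: successors {t}; ◇(□q ∨ ¬p) there: t:F. ✗
t: no successors, so □◇(□q ∨ ¬p) holds vacuously. ✓
u: successors {v}; ◇(□q ∨ ¬p) there: v:T. ✓
v: successors {s, v}; ◇(□q ∨ ¬p) there: s:T, v:T. ✓
Satisfying worlds: {t, u, v}.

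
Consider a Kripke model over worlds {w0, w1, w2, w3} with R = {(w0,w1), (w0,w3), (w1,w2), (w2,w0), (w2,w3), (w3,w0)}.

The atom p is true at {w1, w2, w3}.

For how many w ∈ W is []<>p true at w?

2

w0: successors {w1, w3}; <>p there: w1:T, w3:F. ✗
w1: successors {w2}; <>p there: w2:T. ✓
w2: successors {w0, w3}; <>p there: w0:T, w3:F. ✗
w3: successors {w0}; <>p there: w0:T. ✓
Satisfying worlds: {w1, w3}.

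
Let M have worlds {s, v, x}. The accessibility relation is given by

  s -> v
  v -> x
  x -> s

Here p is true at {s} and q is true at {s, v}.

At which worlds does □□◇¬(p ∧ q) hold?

s: successors {v}; □◇¬(p ∧ q) there: v:F. ✗
v: successors {x}; □◇¬(p ∧ q) there: x:T. ✓
x: successors {s}; □◇¬(p ∧ q) there: s:T. ✓

{v, x}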